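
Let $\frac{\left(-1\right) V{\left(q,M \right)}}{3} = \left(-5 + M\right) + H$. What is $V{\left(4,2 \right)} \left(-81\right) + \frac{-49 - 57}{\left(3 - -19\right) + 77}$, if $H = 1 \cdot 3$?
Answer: $- \frac{106}{99} \approx -1.0707$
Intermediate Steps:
$H = 3$
$V{\left(q,M \right)} = 6 - 3 M$ ($V{\left(q,M \right)} = - 3 \left(\left(-5 + M\right) + 3\right) = - 3 \left(-2 + M\right) = 6 - 3 M$)
$V{\left(4,2 \right)} \left(-81\right) + \frac{-49 - 57}{\left(3 - -19\right) + 77} = \left(6 - 6\right) \left(-81\right) + \frac{-49 - 57}{\left(3 - -19\right) + 77} = \left(6 - 6\right) \left(-81\right) - \frac{106}{\left(3 + 19\right) + 77} = 0 \left(-81\right) - \frac{106}{22 + 77} = 0 - \frac{106}{99} = - \frac{106}{99}$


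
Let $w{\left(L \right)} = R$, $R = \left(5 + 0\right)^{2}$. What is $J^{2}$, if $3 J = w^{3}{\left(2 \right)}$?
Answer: $\frac{244140625}{9} \approx 2.7127 \cdot 10^{7}$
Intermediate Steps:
$R = 25$ ($R = 5^{2} = 25$)
$w{\left(L \right)} = 25$
$J = \frac{15625}{3}$ ($J = \frac{25^{3}}{3} = \frac{1}{3} \cdot 15625 = \frac{15625}{3} \approx 5208.3$)
$J^{2} = \left(\frac{15625}{3}\right)^{2} = \frac{244140625}{9}$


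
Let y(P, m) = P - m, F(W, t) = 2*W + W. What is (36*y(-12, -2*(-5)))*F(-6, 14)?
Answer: 14256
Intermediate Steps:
F(W, t) = 3*W
(36*y(-12, -2*(-5)))*F(-6, 14) = (36*(-12 - (-2)*(-5)))*(3*(-6)) = (36*(-12 - 1*10))*(-18) = (36*(-12 - 10))*(-18) = (36*(-22))*(-18) = -792*(-18) = 14256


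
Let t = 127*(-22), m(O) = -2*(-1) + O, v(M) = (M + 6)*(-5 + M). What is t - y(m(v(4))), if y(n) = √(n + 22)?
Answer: -2794 - √14 ≈ -2797.7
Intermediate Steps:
v(M) = (-5 + M)*(6 + M) (v(M) = (6 + M)*(-5 + M) = (-5 + M)*(6 + M))
m(O) = 2 + O
t = -2794
y(n) = √(22 + n)
t - y(m(v(4))) = -2794 - √(22 + (2 + (-30 + 4 + 4²))) = -2794 - √(22 + (2 + (-30 + 4 + 16))) = -2794 - √(22 + (2 - 10)) = -2794 - √(22 - 8) = -2794 - √14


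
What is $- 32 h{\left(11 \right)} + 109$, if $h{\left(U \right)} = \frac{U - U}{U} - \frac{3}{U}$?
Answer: $\frac{1295}{11} \approx 117.73$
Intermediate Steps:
$h{\left(U \right)} = - \frac{3}{U}$ ($h{\left(U \right)} = \frac{0}{U} - \frac{3}{U} = 0 - \frac{3}{U} = - \frac{3}{U}$)
$- 32 h{\left(11 \right)} + 109 = - 32 \left(- \frac{3}{11}\right) + 109 = - 32 \left(\left(-3\right) \frac{1}{11}\right) + 109 = \left(-32\right) \left(- \frac{3}{11}\right) + 109 = \frac{96}{11} + 109 = \frac{1295}{11}$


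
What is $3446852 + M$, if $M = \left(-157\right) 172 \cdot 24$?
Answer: $2798756$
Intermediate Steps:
$M = -648096$ ($M = \left(-27004\right) 24 = -648096$)
$3446852 + M = 3446852 - 648096 = 2798756$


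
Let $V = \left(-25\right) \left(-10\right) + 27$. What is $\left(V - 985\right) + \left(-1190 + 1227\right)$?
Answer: $-671$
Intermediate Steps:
$V = 277$ ($V = 250 + 27 = 277$)
$\left(V - 985\right) + \left(-1190 + 1227\right) = \left(277 - 985\right) + \left(-1190 + 1227\right) = -708 + 37 = -671$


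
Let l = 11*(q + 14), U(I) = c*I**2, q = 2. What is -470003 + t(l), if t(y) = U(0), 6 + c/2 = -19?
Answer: -470003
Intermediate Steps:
c = -50 (c = -12 + 2*(-19) = -12 - 38 = -50)
U(I) = -50*I**2
l = 176 (l = 11*(2 + 14) = 11*16 = 176)
t(y) = 0 (t(y) = -50*0**2 = -50*0 = 0)
-470003 + t(l) = -470003 + 0 = -470003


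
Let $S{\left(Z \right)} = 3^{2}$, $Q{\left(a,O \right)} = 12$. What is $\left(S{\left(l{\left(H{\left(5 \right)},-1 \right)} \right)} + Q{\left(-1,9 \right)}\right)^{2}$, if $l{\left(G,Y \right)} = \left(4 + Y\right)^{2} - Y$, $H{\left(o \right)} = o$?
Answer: $441$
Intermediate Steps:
$S{\left(Z \right)} = 9$
$\left(S{\left(l{\left(H{\left(5 \right)},-1 \right)} \right)} + Q{\left(-1,9 \right)}\right)^{2} = \left(9 + 12\right)^{2} = 21^{2} = 441$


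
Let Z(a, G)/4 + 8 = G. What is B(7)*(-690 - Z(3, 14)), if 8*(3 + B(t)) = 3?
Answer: 7497/4 ≈ 1874.3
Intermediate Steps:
Z(a, G) = -32 + 4*G
B(t) = -21/8 (B(t) = -3 + (⅛)*3 = -3 + 3/8 = -21/8)
B(7)*(-690 - Z(3, 14)) = -21*(-690 - (-32 + 4*14))/8 = -21*(-690 - (-32 + 56))/8 = -21*(-690 - 1*24)/8 = -21*(-690 - 24)/8 = -21/8*(-714) = 7497/4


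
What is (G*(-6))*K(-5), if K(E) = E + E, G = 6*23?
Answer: 8280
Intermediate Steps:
G = 138
K(E) = 2*E
(G*(-6))*K(-5) = (138*(-6))*(2*(-5)) = -828*(-10) = 8280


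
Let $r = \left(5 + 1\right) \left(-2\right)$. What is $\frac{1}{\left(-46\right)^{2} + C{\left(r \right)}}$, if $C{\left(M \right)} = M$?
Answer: $\frac{1}{2104} \approx 0.00047529$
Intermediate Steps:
$r = -12$ ($r = 6 \left(-2\right) = -12$)
$\frac{1}{\left(-46\right)^{2} + C{\left(r \right)}} = \frac{1}{\left(-46\right)^{2} - 12} = \frac{1}{2116 - 12} = \frac{1}{2104}$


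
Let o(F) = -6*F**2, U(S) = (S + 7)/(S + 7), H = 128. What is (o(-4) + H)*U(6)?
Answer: 32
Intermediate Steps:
U(S) = 1 (U(S) = (7 + S)/(7 + S) = 1)
(o(-4) + H)*U(6) = (-6*(-4)**2 + 128)*1 = (-6*16 + 128)*1 = (-96 + 128)*1 = 32*1 = 32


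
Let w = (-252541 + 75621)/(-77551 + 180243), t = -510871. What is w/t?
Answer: 44230/13115591183 ≈ 3.3723e-6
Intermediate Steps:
w = -44230/25673 (w = -176920/102692 = -176920*1/102692 = -44230/25673 ≈ -1.7228)
w/t = -44230/25673/(-510871) = -44230/25673*(-1/510871) = 44230/13115591183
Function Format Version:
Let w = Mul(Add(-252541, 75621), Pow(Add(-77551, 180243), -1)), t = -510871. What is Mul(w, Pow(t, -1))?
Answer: Rational(44230, 13115591183) ≈ 3.3723e-6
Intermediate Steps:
w = Rational(-44230, 25673) (w = Mul(-176920, Pow(102692, -1)) = Mul(-176920, Rational(1, 102692)) = Rational(-44230, 25673) ≈ -1.7228)
Mul(w, Pow(t, -1)) = Mul(Rational(-44230, 25673), Pow(-510871, -1)) = Mul(Rational(-44230, 25673), Rational(-1, 510871)) = Rational(44230, 13115591183)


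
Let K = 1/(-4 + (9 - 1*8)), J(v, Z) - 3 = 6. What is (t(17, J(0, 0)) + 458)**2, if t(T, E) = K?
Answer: 1885129/9 ≈ 2.0946e+5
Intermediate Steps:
J(v, Z) = 9 (J(v, Z) = 3 + 6 = 9)
K = -1/3 (K = 1/(-4 + (9 - 8)) = 1/(-4 + 1) = 1/(-3) = -1/3 ≈ -0.33333)
t(T, E) = -1/3
(t(17, J(0, 0)) + 458)**2 = (-1/3 + 458)**2 = (1373/3)**2 = 1885129/9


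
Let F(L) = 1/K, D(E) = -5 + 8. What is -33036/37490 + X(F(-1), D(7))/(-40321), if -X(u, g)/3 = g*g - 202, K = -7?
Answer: -676875633/755817145 ≈ -0.89555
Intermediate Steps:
D(E) = 3
F(L) = -1/7 (F(L) = 1/(-7) = -1/7)
X(u, g) = 606 - 3*g**2 (X(u, g) = -3*(g*g - 202) = -3*(g**2 - 202) = -3*(-202 + g**2) = 606 - 3*g**2)
-33036/37490 + X(F(-1), D(7))/(-40321) = -33036/37490 + (606 - 3*3**2)/(-40321) = -33036*1/37490 + (606 - 3*9)*(-1/40321) = -16518/18745 + (606 - 27)*(-1/40321) = -16518/18745 + 579*(-1/40321) = -16518/18745 - 579/40321 = -676875633/755817145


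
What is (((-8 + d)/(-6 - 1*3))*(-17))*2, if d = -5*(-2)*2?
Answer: 136/3 ≈ 45.333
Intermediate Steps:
d = 20 (d = 10*2 = 20)
(((-8 + d)/(-6 - 1*3))*(-17))*2 = (((-8 + 20)/(-6 - 1*3))*(-17))*2 = ((12/(-6 - 3))*(-17))*2 = ((12/(-9))*(-17))*2 = ((12*(-⅑))*(-17))*2 = -4/3*(-17)*2 = (68/3)*2 = 136/3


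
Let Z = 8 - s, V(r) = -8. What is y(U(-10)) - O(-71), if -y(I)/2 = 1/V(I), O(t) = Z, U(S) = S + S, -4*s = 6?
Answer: -37/4 ≈ -9.2500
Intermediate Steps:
s = -3/2 (s = -¼*6 = -3/2 ≈ -1.5000)
Z = 19/2 (Z = 8 - 1*(-3/2) = 8 + 3/2 = 19/2 ≈ 9.5000)
U(S) = 2*S
O(t) = 19/2
y(I) = ¼ (y(I) = -2/(-8) = -2*(-⅛) = ¼)
y(U(-10)) - O(-71) = ¼ - 1*19/2 = ¼ - 19/2 = -37/4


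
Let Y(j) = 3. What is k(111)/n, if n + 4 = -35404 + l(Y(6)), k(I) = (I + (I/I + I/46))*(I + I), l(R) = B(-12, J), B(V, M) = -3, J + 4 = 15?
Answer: -584193/814453 ≈ -0.71728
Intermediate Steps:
J = 11 (J = -4 + 15 = 11)
l(R) = -3
k(I) = 2*I*(1 + 47*I/46) (k(I) = (I + (1 + I*(1/46)))*(2*I) = (I + (1 + I/46))*(2*I) = (1 + 47*I/46)*(2*I) = 2*I*(1 + 47*I/46))
n = -35411 (n = -4 + (-35404 - 3) = -4 - 35407 = -35411)
k(111)/n = ((1/23)*111*(46 + 47*111))/(-35411) = ((1/23)*111*(46 + 5217))*(-1/35411) = ((1/23)*111*5263)*(-1/35411) = (584193/23)*(-1/35411) = -584193/814453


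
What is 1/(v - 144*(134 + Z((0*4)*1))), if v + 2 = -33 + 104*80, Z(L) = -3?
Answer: -1/10579 ≈ -9.4527e-5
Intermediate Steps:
v = 8285 (v = -2 + (-33 + 104*80) = -2 + (-33 + 8320) = -2 + 8287 = 8285)
1/(v - 144*(134 + Z((0*4)*1))) = 1/(8285 - 144*(134 - 3)) = 1/(8285 - 144*131) = 1/(8285 - 18864) = 1/(-10579) = -1/10579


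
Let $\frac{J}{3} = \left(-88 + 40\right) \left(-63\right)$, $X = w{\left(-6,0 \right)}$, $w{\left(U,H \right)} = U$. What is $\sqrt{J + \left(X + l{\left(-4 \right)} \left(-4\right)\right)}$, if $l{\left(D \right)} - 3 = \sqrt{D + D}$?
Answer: $\sqrt{9054 - 8 i \sqrt{2}} \approx 95.153 - 0.0594 i$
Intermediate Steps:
$X = -6$
$l{\left(D \right)} = 3 + \sqrt{2} \sqrt{D}$ ($l{\left(D \right)} = 3 + \sqrt{D + D} = 3 + \sqrt{2 D} = 3 + \sqrt{2} \sqrt{D}$)
$J = 9072$ ($J = 3 \left(-88 + 40\right) \left(-63\right) = 3 \left(\left(-48\right) \left(-63\right)\right) = 3 \cdot 3024 = 9072$)
$\sqrt{J + \left(X + l{\left(-4 \right)} \left(-4\right)\right)} = \sqrt{9072 - \left(6 - \left(3 + \sqrt{2} \sqrt{-4}\right) \left(-4\right)\right)} = \sqrt{9072 - \left(6 - \left(3 + \sqrt{2} \cdot 2 i\right) \left(-4\right)\right)} = \sqrt{9072 - \left(6 - \left(3 + 2 i \sqrt{2}\right) \left(-4\right)\right)} = \sqrt{9072 - \left(18 + 8 i \sqrt{2}\right)} = \sqrt{9054 - 8 i \sqrt{2}}$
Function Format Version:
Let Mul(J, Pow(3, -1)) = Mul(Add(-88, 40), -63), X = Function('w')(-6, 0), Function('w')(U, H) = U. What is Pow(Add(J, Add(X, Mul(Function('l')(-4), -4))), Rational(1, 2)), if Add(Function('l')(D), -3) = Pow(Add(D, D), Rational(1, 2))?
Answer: Pow(Add(9054, Mul(-8, I, Pow(2, Rational(1, 2)))), Rational(1, 2)) ≈ Add(95.153, Mul(-0.0594, I))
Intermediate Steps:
X = -6
Function('l')(D) = Add(3, Mul(Pow(2, Rational(1, 2)), Pow(D, Rational(1, 2)))) (Function('l')(D) = Add(3, Pow(Add(D, D), Rational(1, 2))) = Add(3, Pow(Mul(2, D), Rational(1, 2))) = Add(3, Mul(Pow(2, Rational(1, 2)), Pow(D, Rational(1, 2)))))
J = 9072 (J = Mul(3, Mul(Add(-88, 40), -63)) = Mul(3, Mul(-48, -63)) = Mul(3, 3024) = 9072)
Pow(Add(J, Add(X, Mul(Function('l')(-4), -4))), Rational(1, 2)) = Pow(Add(9072, Add(-6, Mul(Add(3, Mul(Pow(2, Rational(1, 2)), Pow(-4, Rational(1, 2)))), -4))), Rational(1, 2)) = Pow(Add(9072, Add(-6, Mul(Add(3, Mul(Pow(2, Rational(1, 2)), Mul(2, I))), -4))), Rational(1, 2)) = Pow(Add(9072, Add(-6, Mul(Add(3, Mul(2, I, Pow(2, Rational(1, 2)))), -4))), Rational(1, 2)) = Pow(Add(9072, Add(-6, Add(-12, Mul(-8, I, Pow(2, Rational(1, 2)))))), Rational(1, 2)) = Pow(Add(9072, Add(-18, Mul(-8, I, Pow(2, Rational(1, 2))))), Rational(1, 2)) = Pow(Add(9054, Mul(-8, I, Pow(2, Rational(1, 2)))), Rational(1, 2))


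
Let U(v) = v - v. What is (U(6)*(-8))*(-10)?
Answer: 0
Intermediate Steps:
U(v) = 0
(U(6)*(-8))*(-10) = (0*(-8))*(-10) = 0*(-10) = 0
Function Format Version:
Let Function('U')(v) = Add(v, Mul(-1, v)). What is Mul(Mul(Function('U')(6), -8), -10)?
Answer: 0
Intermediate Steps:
Function('U')(v) = 0
Mul(Mul(Function('U')(6), -8), -10) = Mul(Mul(0, -8), -10) = Mul(0, -10) = 0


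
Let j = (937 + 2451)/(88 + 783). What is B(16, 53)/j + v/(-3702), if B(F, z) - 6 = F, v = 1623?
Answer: 247875/47509 ≈ 5.2174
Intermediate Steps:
B(F, z) = 6 + F
j = 3388/871 ≈ 3.8898
B(16, 53)/j + v/(-3702) = (6 + 16)/(3388/871) + 1623/(-3702) = 22*(871/3388) + 1623*(-1/3702) = 871/154 - 541/1234 = 247875/47509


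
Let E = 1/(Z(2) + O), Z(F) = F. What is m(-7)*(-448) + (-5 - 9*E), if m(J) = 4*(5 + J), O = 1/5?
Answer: 39324/11 ≈ 3574.9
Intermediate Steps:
O = 1/5 ≈ 0.20000
E = 5/11 (E = 1/(2 + 1/5) = 1/(11/5) = 5/11 ≈ 0.45455)
m(J) = 20 + 4*J
m(-7)*(-448) + (-5 - 9*E) = (20 + 4*(-7))*(-448) + (-5 - 9*5/11) = (20 - 28)*(-448) + (-5 - 45/11) = -8*(-448) - 100/11 = 3584 - 100/11 = 39324/11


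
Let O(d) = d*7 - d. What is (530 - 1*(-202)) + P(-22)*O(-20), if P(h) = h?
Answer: 3372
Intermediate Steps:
O(d) = 6*d (O(d) = 7*d - d = 6*d)
(530 - 1*(-202)) + P(-22)*O(-20) = (530 - 1*(-202)) - 132*(-20) = (530 + 202) - 22*(-120) = 732 + 2640 = 3372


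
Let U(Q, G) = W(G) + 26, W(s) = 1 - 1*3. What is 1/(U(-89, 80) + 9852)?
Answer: 1/9876 ≈ 0.00010126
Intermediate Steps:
W(s) = -2 (W(s) = 1 - 3 = -2)
U(Q, G) = 24 (U(Q, G) = -2 + 26 = 24)
1/(U(-89, 80) + 9852) = 1/(24 + 9852) = 1/9876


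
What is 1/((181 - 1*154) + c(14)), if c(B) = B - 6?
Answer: 1/35 ≈ 0.028571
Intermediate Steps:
c(B) = -6 + B
1/((181 - 1*154) + c(14)) = 1/((181 - 1*154) + (-6 + 14)) = 1/((181 - 154) + 8) = 1/(27 + 8) = 1/35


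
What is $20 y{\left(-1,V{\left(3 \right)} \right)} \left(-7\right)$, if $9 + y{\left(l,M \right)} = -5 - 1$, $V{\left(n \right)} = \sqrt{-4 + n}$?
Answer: $2100$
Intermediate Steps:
$y{\left(l,M \right)} = -15$ ($y{\left(l,M \right)} = -9 - 6 = -15$)
$20 y{\left(-1,V{\left(3 \right)} \right)} \left(-7\right) = 20 \left(-15\right) \left(-7\right) = \left(-300\right) \left(-7\right) = 2100$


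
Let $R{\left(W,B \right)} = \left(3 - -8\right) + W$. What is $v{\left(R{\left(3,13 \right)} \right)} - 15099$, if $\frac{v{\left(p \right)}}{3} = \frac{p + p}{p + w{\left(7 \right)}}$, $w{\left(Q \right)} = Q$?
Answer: $-15095$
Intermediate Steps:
$R{\left(W,B \right)} = 11 + W$ ($R{\left(W,B \right)} = \left(3 + 8\right) + W = 11 + W$)
$v{\left(p \right)} = \frac{6 p}{7 + p}$ ($v{\left(p \right)} = 3 \frac{p + p}{p + 7} = 3 \frac{2 p}{7 + p} = \frac{6 p}{7 + p}$)
$v{\left(R{\left(3,13 \right)} \right)} - 15099 = \frac{6 \left(11 + 3\right)}{7 + \left(11 + 3\right)} - 15099 = 6 \cdot 14 \frac{1}{7 + 14} - 15099 = 6 \cdot 14 \cdot \frac{1}{21} - 15099 = 4 - 15099 = -15095$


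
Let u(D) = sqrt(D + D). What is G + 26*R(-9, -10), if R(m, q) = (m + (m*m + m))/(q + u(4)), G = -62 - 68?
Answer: -7085/23 - 819*sqrt(2)/23 ≈ -358.40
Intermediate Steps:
u(D) = sqrt(2)*sqrt(D) (u(D) = sqrt(2*D) = sqrt(2)*sqrt(D))
G = -130
R(m, q) = (m**2 + 2*m)/(q + 2*sqrt(2)) (R(m, q) = (m + (m*m + m))/(q + sqrt(2)*sqrt(4)) = (m + (m**2 + m))/(q + sqrt(2)*2) = (m + (m + m**2))/(q + 2*sqrt(2)) = (m**2 + 2*m)/(q + 2*sqrt(2)))
G + 26*R(-9, -10) = -130 + 26*(-9*(2 - 9)/(-10 + 2*sqrt(2))) = -130 + 26*(-9*(-7)/(-10 + 2*sqrt(2))) = -130 + 26*(63/(-10 + 2*sqrt(2))) = -130 + 1638/(-10 + 2*sqrt(2))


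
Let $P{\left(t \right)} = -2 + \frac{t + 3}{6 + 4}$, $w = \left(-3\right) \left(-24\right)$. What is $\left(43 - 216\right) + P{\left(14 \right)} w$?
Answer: $- \frac{973}{5} \approx -194.6$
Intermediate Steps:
$w = 72$
$P{\left(t \right)} = - \frac{17}{10} + \frac{t}{10}$ ($P{\left(t \right)} = -2 + \frac{3 + t}{10} = -2 + \left(3 + t\right) \frac{1}{10} = -2 + \left(\frac{3}{10} + \frac{t}{10}\right) = - \frac{17}{10} + \frac{t}{10}$)
$\left(43 - 216\right) + P{\left(14 \right)} w = \left(43 - 216\right) + \left(- \frac{17}{10} + \frac{1}{10} \cdot 14\right) 72 = -173 + \left(- \frac{17}{10} + \frac{7}{5}\right) 72 = -173 - \frac{108}{5} = - \frac{973}{5}$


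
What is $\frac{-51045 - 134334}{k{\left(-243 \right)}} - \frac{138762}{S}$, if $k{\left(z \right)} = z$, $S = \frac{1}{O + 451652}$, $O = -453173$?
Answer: $\frac{17095678955}{81} \approx 2.1106 \cdot 10^{8}$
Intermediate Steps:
$S = - \frac{1}{1521}$ ($S = \frac{1}{-453173 + 451652} = \frac{1}{-1521} = - \frac{1}{1521} \approx -0.00065746$)
$\frac{-51045 - 134334}{k{\left(-243 \right)}} - \frac{138762}{S} = \frac{-51045 - 134334}{-243} - \frac{138762}{- \frac{1}{1521}} = \left(-185379\right) \left(- \frac{1}{243}\right) - -211057002 = \frac{61793}{81} + 211057002 = \frac{17095678955}{81}$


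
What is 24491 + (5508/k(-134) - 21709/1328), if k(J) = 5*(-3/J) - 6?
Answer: 8221395285/349264 ≈ 23539.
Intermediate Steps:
k(J) = -6 - 15/J (k(J) = -15/J - 6 = -6 - 15/J)
24491 + (5508/k(-134) - 21709/1328) = 24491 + (5508/(-6 - 15/(-134)) - 21709/1328) = 24491 + (5508/(-6 - 15*(-1/134)) - 21709*1/1328) = 24491 + (5508/(-6 + 15/134) - 21709/1328) = 24491 + (5508/(-789/134) - 21709/1328) = 24491 + (5508*(-134/789) - 21709/1328) = 24491 + (-246024/263 - 21709/1328) = 24491 - 332429339/349264 = 8221395285/349264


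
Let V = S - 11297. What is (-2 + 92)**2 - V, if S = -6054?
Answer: 25451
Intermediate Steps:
V = -17351 (V = -6054 - 11297 = -17351)
(-2 + 92)**2 - V = (-2 + 92)**2 - 1*(-17351) = 90**2 + 17351 = 8100 + 17351 = 25451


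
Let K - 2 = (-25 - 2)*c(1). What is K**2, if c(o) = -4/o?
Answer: 12100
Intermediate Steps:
K = 110 (K = 2 + (-25 - 2)*(-4/1) = 2 - (-108) = 2 - 27*(-4) = 2 + 108 = 110)
K**2 = 110**2 = 12100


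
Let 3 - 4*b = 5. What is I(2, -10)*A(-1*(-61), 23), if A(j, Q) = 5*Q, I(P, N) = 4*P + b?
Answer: 1725/2 ≈ 862.50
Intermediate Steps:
b = -1/2 (b = 3/4 - 1/4*5 = 3/4 - 5/4 = -1/2 ≈ -0.50000)
I(P, N) = -1/2 + 4*P (I(P, N) = 4*P - 1/2 = -1/2 + 4*P)
I(2, -10)*A(-1*(-61), 23) = (-1/2 + 4*2)*(5*23) = (-1/2 + 8)*115 = (15/2)*115 = 1725/2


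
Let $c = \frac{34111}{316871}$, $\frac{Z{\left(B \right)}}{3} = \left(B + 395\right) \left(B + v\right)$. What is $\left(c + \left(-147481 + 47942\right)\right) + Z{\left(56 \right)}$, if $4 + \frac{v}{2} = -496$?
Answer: $- \frac{436258769430}{316871} \approx -1.3768 \cdot 10^{6}$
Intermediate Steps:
$v = -1000$ ($v = -8 + 2 \left(-496\right) = -8 - 992 = -1000$)
$Z{\left(B \right)} = 3 \left(-1000 + B\right) \left(395 + B\right)$ ($Z{\left(B \right)} = 3 \left(B + 395\right) \left(B - 1000\right) = 3 \left(395 + B\right) \left(-1000 + B\right) = 3 \left(-1000 + B\right) \left(395 + B\right)$)
$c = \frac{34111}{316871}$ ($c = 34111 \cdot \frac{1}{316871} = \frac{34111}{316871} \approx 0.10765$)
$\left(c + \left(-147481 + 47942\right)\right) + Z{\left(56 \right)} = \left(\frac{34111}{316871} + \left(-147481 + 47942\right)\right) - \left(1286640 - 9408\right) = \left(\frac{34111}{316871} - 99539\right) - 1277232 = - \frac{31540988358}{316871} - 1277232 = - \frac{436258769430}{316871}$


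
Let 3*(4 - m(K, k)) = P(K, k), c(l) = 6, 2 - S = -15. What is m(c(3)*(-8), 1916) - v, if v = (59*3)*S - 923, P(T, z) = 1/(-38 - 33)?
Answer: -443465/213 ≈ -2082.0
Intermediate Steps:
S = 17 (S = 2 - 1*(-15) = 2 + 15 = 17)
P(T, z) = -1/71 (P(T, z) = 1/(-71) = -1/71)
m(K, k) = 853/213 (m(K, k) = 4 - ⅓*(-1/71) = 4 + 1/213 = 853/213)
v = 2086 (v = (59*3)*17 - 923 = 177*17 - 923 = 3009 - 923 = 2086)
m(c(3)*(-8), 1916) - v = 853/213 - 1*2086 = 853/213 - 2086 = -443465/213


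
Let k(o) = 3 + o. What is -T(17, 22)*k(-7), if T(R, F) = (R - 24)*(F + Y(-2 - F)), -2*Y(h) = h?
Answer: -952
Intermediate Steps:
Y(h) = -h/2
T(R, F) = (1 + 3*F/2)*(-24 + R) (T(R, F) = (R - 24)*(F - (-2 - F)/2) = (-24 + R)*(F + (1 + F/2)) = (-24 + R)*(1 + 3*F/2) = (1 + 3*F/2)*(-24 + R))
-T(17, 22)*k(-7) = -(-24 + 17 - 36*22 + (3/2)*22*17)*(3 - 7) = -(-24 + 17 - 792 + 561)*(-4) = -(-238)*(-4) = -1*952 = -952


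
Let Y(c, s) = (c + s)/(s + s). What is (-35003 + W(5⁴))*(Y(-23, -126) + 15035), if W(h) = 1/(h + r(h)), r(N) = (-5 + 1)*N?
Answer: -124336203682297/236250 ≈ -5.2629e+8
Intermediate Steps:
Y(c, s) = (c + s)/(2*s) (Y(c, s) = (c + s)/((2*s)) = (c + s)*(1/(2*s)) = (c + s)/(2*s))
r(N) = -4*N
W(h) = -1/(3*h) (W(h) = 1/(h - 4*h) = 1/(-3*h) = -1/(3*h))
(-35003 + W(5⁴))*(Y(-23, -126) + 15035) = (-35003 - 1/(3*(5⁴)))*((½)*(-23 - 126)/(-126) + 15035) = (-35003 - ⅓/625)*((½)*(-1/126)*(-149) + 15035) = (-35003 - ⅓*1/625)*(149/252 + 15035) = (-35003 - 1/1875)*(3788969/252) = -65630626/1875*3788969/252 = -124336203682297/236250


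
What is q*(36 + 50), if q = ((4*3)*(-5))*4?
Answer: -20640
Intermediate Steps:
q = -240 (q = (12*(-5))*4 = -60*4 = -240)
q*(36 + 50) = -240*(36 + 50) = -240*86 = -20640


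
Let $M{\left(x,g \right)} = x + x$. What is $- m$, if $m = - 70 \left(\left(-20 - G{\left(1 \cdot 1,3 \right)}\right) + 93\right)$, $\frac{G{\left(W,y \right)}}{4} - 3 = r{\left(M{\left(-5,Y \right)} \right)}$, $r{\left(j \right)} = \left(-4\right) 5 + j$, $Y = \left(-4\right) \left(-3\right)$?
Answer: $12670$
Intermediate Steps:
$Y = 12$
$M{\left(x,g \right)} = 2 x$
$r{\left(j \right)} = -20 + j$
$G{\left(W,y \right)} = -108$ ($G{\left(W,y \right)} = 12 + 4 \left(-20 + 2 \left(-5\right)\right) = 12 + 4 \left(-20 - 10\right) = 12 + 4 \left(-30\right) = 12 - 120 = -108$)
$m = -12670$ ($m = - 70 \left(\left(-20 - -108\right) + 93\right) = - 70 \left(\left(-20 + 108\right) + 93\right) = - 70 \left(88 + 93\right) = \left(-70\right) 181 = -12670$)
$- m = \left(-1\right) \left(-12670\right) = 12670$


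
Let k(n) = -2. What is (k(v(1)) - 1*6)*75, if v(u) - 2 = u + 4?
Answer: -600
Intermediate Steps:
v(u) = 6 + u (v(u) = 2 + (u + 4) = 2 + (4 + u) = 6 + u)
(k(v(1)) - 1*6)*75 = (-2 - 1*6)*75 = (-2 - 6)*75 = -8*75 = -600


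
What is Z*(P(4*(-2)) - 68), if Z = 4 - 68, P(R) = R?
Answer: 4864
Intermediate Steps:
Z = -64
Z*(P(4*(-2)) - 68) = -64*(4*(-2) - 68) = -64*(-8 - 68) = -64*(-76) = 4864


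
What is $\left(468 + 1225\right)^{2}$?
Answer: $2866249$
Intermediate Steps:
$\left(468 + 1225\right)^{2} = 1693^{2} = 2866249$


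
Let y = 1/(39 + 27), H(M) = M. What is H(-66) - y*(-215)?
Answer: -4141/66 ≈ -62.742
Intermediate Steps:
y = 1/66 ≈ 0.015152
H(-66) - y*(-215) = -66 - (-215)/66 = -66 - 1*(-215/66) = -66 + 215/66 = -4141/66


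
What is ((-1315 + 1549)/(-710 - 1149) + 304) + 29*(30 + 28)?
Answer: 283980/143 ≈ 1985.9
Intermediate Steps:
((-1315 + 1549)/(-710 - 1149) + 304) + 29*(30 + 28) = (234/(-1859) + 304) + 29*58 = (234*(-1/1859) + 304) + 1682 = (-18/143 + 304) + 1682 = 43454/143 + 1682 = 283980/143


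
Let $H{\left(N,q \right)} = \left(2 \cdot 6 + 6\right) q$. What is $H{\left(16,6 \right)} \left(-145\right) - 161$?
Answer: $-15821$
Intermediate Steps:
$H{\left(N,q \right)} = 18 q$ ($H{\left(N,q \right)} = \left(12 + 6\right) q = 18 q$)
$H{\left(16,6 \right)} \left(-145\right) - 161 = 18 \cdot 6 \left(-145\right) - 161 = 108 \left(-145\right) - 161 = -15660 - 161 = -15821$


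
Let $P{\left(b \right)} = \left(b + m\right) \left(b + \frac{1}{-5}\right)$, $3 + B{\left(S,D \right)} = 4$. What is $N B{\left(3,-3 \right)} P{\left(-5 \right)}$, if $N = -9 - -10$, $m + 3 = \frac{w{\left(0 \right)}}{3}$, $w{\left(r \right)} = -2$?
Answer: $\frac{676}{15} \approx 45.067$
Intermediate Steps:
$m = - \frac{11}{3}$ ($m = -3 - \frac{2}{3} = - \frac{11}{3} \approx -3.6667$)
$B{\left(S,D \right)} = 1$ ($B{\left(S,D \right)} = -3 + 4 = 1$)
$N = 1$ ($N = -9 + 10 = 1$)
$P{\left(b \right)} = \left(- \frac{11}{3} + b\right) \left(- \frac{1}{5} + b\right)$ ($P{\left(b \right)} = \left(b - \frac{11}{3}\right) \left(b + \frac{1}{-5}\right) = \left(- \frac{11}{3} + b\right) \left(b - \frac{1}{5}\right) = \left(- \frac{11}{3} + b\right) \left(- \frac{1}{5} + b\right)$)
$N B{\left(3,-3 \right)} P{\left(-5 \right)} = 1 \cdot 1 \left(\frac{11}{15} + \left(-5\right)^{2} - - \frac{58}{3}\right) = 1 \left(\frac{11}{15} + 25 + \frac{58}{3}\right) = 1 \cdot \frac{676}{15} = \frac{676}{15}$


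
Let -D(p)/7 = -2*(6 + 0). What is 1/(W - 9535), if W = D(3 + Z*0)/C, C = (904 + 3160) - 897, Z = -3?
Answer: -3167/30197261 ≈ -0.00010488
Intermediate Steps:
C = 3167 (C = 4064 - 897 = 3167)
D(p) = 84 (D(p) = -(-14)*(6 + 0) = -(-14)*6 = -7*(-12) = 84)
W = 84/3167 ≈ 0.026524
1/(W - 9535) = 1/(84/3167 - 9535) = 1/(-30197261/3167) = -3167/30197261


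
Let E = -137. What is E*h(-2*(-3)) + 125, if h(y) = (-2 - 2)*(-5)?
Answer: -2615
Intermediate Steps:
h(y) = 20 (h(y) = -4*(-5) = 20)
E*h(-2*(-3)) + 125 = -137*20 + 125 = -2740 + 125 = -2615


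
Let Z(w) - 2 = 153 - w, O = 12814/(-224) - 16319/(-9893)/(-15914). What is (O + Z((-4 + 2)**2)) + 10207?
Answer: 90816783155225/8816483312 ≈ 10301.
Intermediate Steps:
O = -504350990471/8816483312 (O = 12814*(-1/224) - 16319*(-1/9893)*(-1/15914) = -6407/112 + (16319/9893)*(-1/15914) = -6407/112 - 16319/157437202 = -504350990471/8816483312 ≈ -57.205)
Z(w) = 155 - w (Z(w) = 2 + (153 - w) = 155 - w)
(O + Z((-4 + 2)**2)) + 10207 = (-504350990471/8816483312 + (155 - (-4 + 2)**2)) + 10207 = (-504350990471/8816483312 + (155 - 1*(-2)**2)) + 10207 = (-504350990471/8816483312 + (155 - 1*4)) + 10207 = (-504350990471/8816483312 + (155 - 4)) + 10207 = (-504350990471/8816483312 + 151) + 10207 = 826937989641/8816483312 + 10207 = 90816783155225/8816483312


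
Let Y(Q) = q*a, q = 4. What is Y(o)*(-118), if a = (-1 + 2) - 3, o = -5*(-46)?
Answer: 944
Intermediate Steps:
o = 230
a = -2 (a = 1 - 3 = -2)
Y(Q) = -8 (Y(Q) = 4*(-2) = -8)
Y(o)*(-118) = -8*(-118) = 944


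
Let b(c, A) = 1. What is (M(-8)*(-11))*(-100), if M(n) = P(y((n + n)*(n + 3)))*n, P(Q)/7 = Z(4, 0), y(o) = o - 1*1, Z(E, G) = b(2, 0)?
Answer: -61600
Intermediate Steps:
Z(E, G) = 1
y(o) = -1 + o (y(o) = o - 1 = -1 + o)
P(Q) = 7 (P(Q) = 7*1 = 7)
M(n) = 7*n
(M(-8)*(-11))*(-100) = ((7*(-8))*(-11))*(-100) = -56*(-11)*(-100) = 616*(-100) = -61600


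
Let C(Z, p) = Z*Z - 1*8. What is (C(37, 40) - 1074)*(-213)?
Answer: -61131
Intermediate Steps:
C(Z, p) = -8 + Z² (C(Z, p) = Z² - 8 = -8 + Z²)
(C(37, 40) - 1074)*(-213) = ((-8 + 37²) - 1074)*(-213) = ((-8 + 1369) - 1074)*(-213) = (1361 - 1074)*(-213) = 287*(-213) = -61131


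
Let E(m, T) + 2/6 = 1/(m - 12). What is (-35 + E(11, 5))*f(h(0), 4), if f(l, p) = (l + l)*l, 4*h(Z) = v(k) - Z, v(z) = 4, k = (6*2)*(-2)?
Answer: -218/3 ≈ -72.667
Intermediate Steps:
k = -24 (k = 12*(-2) = -24)
h(Z) = 1 - Z/4 (h(Z) = (4 - Z)/4 = 1 - Z/4)
f(l, p) = 2*l² (f(l, p) = (2*l)*l = 2*l²)
E(m, T) = -⅓ + 1/(-12 + m) (E(m, T) = -⅓ + 1/(m - 12) = -⅓ + 1/(-12 + m))
(-35 + E(11, 5))*f(h(0), 4) = (-35 + (15 - 1*11)/(3*(-12 + 11)))*(2*(1 - ¼*0)²) = (-35 + (⅓)*(15 - 11)/(-1))*(2*(1 + 0)²) = (-35 + (⅓)*(-1)*4)*(2*1²) = (-35 - 4/3)*(2*1) = -109/3*2 = -218/3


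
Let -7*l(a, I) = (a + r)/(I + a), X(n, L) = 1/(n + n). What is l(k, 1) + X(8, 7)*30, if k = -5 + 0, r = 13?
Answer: 121/56 ≈ 2.1607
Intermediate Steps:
X(n, L) = 1/(2*n)
k = -5
l(a, I) = -(13 + a)/(7*(I + a)) (l(a, I) = -(a + 13)/(7*(I + a)) = -(13 + a)/(7*(I + a)))
l(k, 1) + X(8, 7)*30 = (-13 - 1*(-5))/(7*(1 - 5)) + ((1/2)/8)*30 = (1/7)*(-13 + 5)/(-4) + ((1/2)*(1/8))*30 = (1/7)*(-1/4)*(-8) + (1/16)*30 = 2/7 + 15/8 = 121/56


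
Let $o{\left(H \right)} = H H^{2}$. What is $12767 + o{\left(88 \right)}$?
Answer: $694239$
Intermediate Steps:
$o{\left(H \right)} = H^{3}$
$12767 + o{\left(88 \right)} = 12767 + 88^{3} = 12767 + 681472 = 694239$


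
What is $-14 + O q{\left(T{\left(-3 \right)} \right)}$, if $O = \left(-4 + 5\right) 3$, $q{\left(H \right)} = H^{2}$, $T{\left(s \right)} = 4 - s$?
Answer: $133$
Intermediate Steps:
$O = 3$ ($O = 1 \cdot 3 = 3$)
$-14 + O q{\left(T{\left(-3 \right)} \right)} = -14 + 3 \left(4 - -3\right)^{2} = -14 + 3 \left(4 + 3\right)^{2} = -14 + 3 \cdot 7^{2} = -14 + 3 \cdot 49 = -14 + 147 = 133$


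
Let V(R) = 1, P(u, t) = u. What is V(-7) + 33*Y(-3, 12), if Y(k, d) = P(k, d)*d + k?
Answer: -1286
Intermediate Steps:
Y(k, d) = k + d*k (Y(k, d) = k*d + k = d*k + k = k + d*k)
V(-7) + 33*Y(-3, 12) = 1 + 33*(-3*(1 + 12)) = 1 + 33*(-3*13) = 1 + 33*(-39) = 1 - 1287 = -1286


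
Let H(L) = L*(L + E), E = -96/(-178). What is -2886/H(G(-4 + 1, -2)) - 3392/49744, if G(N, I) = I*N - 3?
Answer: -266253142/979335 ≈ -271.87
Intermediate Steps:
E = 48/89 (E = -96*(-1/178) = 48/89 ≈ 0.53933)
G(N, I) = -3 + I*N
H(L) = L*(48/89 + L) (H(L) = L*(L + 48/89) = L*(48/89 + L))
-2886/H(G(-4 + 1, -2)) - 3392/49744 = -2886*89/((-3 - 2*(-4 + 1))*(48 + 89*(-3 - 2*(-4 + 1)))) - 3392/49744 = -2886*89/((-3 - 2*(-3))*(48 + 89*(-3 - 2*(-3)))) - 3392*1/49744 = -2886*89/((-3 + 6)*(48 + 89*(-3 + 6))) - 212/3109 = -2886*89/(3*(48 + 89*3)) - 212/3109 = -2886*89/(3*(48 + 267)) - 212/3109 = -2886/((1/89)*3*315) - 212/3109 = -2886/945/89 - 212/3109 = -2886*89/945 - 212/3109 = -85618/315 - 212/3109 = -266253142/979335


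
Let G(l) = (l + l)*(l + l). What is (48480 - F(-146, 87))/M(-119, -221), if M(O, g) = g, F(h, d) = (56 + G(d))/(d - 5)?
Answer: -1972514/9061 ≈ -217.69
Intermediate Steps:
G(l) = 4*l**2 (G(l) = (2*l)*(2*l) = 4*l**2)
F(h, d) = (56 + 4*d**2)/(-5 + d) (F(h, d) = (56 + 4*d**2)/(d - 5) = (56 + 4*d**2)/(-5 + d))
(48480 - F(-146, 87))/M(-119, -221) = (48480 - 4*(14 + 87**2)/(-5 + 87))/(-221) = (48480 - 4*(14 + 7569)/82)*(-1/221) = (48480 - 4*7583/82)*(-1/221) = (48480 - 1*15166/41)*(-1/221) = (48480 - 15166/41)*(-1/221) = (1972514/41)*(-1/221) = -1972514/9061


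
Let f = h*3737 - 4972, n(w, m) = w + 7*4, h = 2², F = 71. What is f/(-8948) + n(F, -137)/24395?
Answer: -60619667/54571615 ≈ -1.1108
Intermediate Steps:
h = 4
n(w, m) = 28 + w (n(w, m) = w + 28 = 28 + w)
f = 9976 (f = 4*3737 - 4972 = 14948 - 4972 = 9976)
f/(-8948) + n(F, -137)/24395 = 9976/(-8948) + (28 + 71)/24395 = 9976*(-1/8948) + 99*(1/24395) = -2494/2237 + 99/24395 = -60619667/54571615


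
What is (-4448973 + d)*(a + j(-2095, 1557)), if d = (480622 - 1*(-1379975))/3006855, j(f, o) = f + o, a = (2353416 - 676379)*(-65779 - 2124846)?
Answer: 1820200021832026503174142/111365 ≈ 1.6344e+19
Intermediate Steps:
a = -3673759178125 (a = 1677037*(-2190625) = -3673759178125)
d = 68911/111365 (d = (480622 + 1379975)*(1/3006855) = 1860597*(1/3006855) = 68911/111365 ≈ 0.61878)
(-4448973 + d)*(a + j(-2095, 1557)) = (-4448973 + 68911/111365)*(-3673759178125 + (-2095 + 1557)) = -495459809234*(-3673759178125 - 538)/111365 = -495459809234/111365*(-3673759178663) = 1820200021832026503174142/111365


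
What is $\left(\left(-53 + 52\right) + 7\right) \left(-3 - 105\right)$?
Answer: $-648$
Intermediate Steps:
$\left(\left(-53 + 52\right) + 7\right) \left(-3 - 105\right) = \left(-1 + 7\right) \left(-108\right) = 6 \left(-108\right) = -648$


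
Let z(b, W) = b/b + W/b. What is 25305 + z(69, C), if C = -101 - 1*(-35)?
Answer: 582016/23 ≈ 25305.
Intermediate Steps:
C = -66 (C = -101 + 35 = -66)
z(b, W) = 1 + W/b
25305 + z(69, C) = 25305 + (-66 + 69)/69 = 25305 + (1/69)*3 = 25305 + 1/23 = 582016/23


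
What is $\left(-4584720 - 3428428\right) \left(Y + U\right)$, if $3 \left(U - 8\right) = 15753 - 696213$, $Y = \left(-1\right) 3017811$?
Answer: $25999644303204$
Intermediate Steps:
$Y = -3017811$
$U = -226812$ ($U = 8 + \frac{15753 - 696213}{3} = 8 + \frac{1}{3} \left(-680460\right) = 8 - 226820 = -226812$)
$\left(-4584720 - 3428428\right) \left(Y + U\right) = \left(-4584720 - 3428428\right) \left(-3017811 - 226812\right) = \left(-8013148\right) \left(-3244623\right) = 25999644303204$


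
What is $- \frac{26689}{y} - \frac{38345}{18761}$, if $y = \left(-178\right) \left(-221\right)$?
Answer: $- \frac{154548303}{56770786} \approx -2.7223$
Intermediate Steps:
$y = 39338$
$- \frac{26689}{y} - \frac{38345}{18761} = - \frac{26689}{39338} - \frac{38345}{18761} = \left(-26689\right) \frac{1}{39338} - \frac{38345}{18761} = - \frac{2053}{3026} - \frac{38345}{18761} = - \frac{154548303}{56770786}$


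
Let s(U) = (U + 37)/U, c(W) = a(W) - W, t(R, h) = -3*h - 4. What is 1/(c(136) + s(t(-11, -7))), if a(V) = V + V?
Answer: 17/2366 ≈ 0.0071851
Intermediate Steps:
a(V) = 2*V
t(R, h) = -4 - 3*h
c(W) = W (c(W) = 2*W - W = W)
s(U) = (37 + U)/U
1/(c(136) + s(t(-11, -7))) = 1/(136 + (37 + (-4 - 3*(-7)))/(-4 - 3*(-7))) = 1/(136 + (37 + (-4 + 21))/(-4 + 21)) = 1/(136 + (37 + 17)/17) = 1/(136 + (1/17)*54) = 1/(136 + 54/17) = 1/(2366/17) = 17/2366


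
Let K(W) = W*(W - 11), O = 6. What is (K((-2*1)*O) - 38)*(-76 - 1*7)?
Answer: -19754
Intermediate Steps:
K(W) = W*(-11 + W)
(K((-2*1)*O) - 38)*(-76 - 1*7) = ((-2*1*6)*(-11 - 2*1*6) - 38)*(-76 - 1*7) = ((-2*6)*(-11 - 2*6) - 38)*(-76 - 7) = (-12*(-11 - 12) - 38)*(-83) = (-12*(-23) - 38)*(-83) = (276 - 38)*(-83) = 238*(-83) = -19754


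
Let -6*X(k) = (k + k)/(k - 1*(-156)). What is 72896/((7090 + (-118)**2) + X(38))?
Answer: 21212736/6115055 ≈ 3.4689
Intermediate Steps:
X(k) = -k/(3*(156 + k)) (X(k) = -(k + k)/(6*(k - 1*(-156))) = -2*k/(6*(k + 156)) = -2*k/(6*(156 + k)) = -k/(3*(156 + k)))
72896/((7090 + (-118)**2) + X(38)) = 72896/((7090 + (-118)**2) - 1*38/(468 + 3*38)) = 72896/((7090 + 13924) - 1*38/(468 + 114)) = 72896/(21014 - 1*38/582) = 72896/(21014 - 1*38*1/582) = 72896/(21014 - 19/291) = 72896/(6115055/291) = 72896*(291/6115055) = 21212736/6115055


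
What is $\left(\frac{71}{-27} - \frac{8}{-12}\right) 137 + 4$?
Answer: $- \frac{7153}{27} \approx -264.93$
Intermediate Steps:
$\left(\frac{71}{-27} - \frac{8}{-12}\right) 137 + 4 = \left(71 \left(- \frac{1}{27}\right) - - \frac{2}{3}\right) 137 + 4 = \left(- \frac{71}{27} + \frac{2}{3}\right) 137 + 4 = \left(- \frac{53}{27}\right) 137 + 4 = - \frac{7261}{27} + 4 = - \frac{7153}{27}$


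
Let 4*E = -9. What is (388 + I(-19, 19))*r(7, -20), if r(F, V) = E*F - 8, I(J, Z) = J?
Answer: -35055/4 ≈ -8763.8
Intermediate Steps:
E = -9/4 (E = (1/4)*(-9) = -9/4 ≈ -2.2500)
r(F, V) = -8 - 9*F/4 (r(F, V) = -9*F/4 - 8 = -8 - 9*F/4)
(388 + I(-19, 19))*r(7, -20) = (388 - 19)*(-8 - 9/4*7) = 369*(-8 - 63/4) = 369*(-95/4) = -35055/4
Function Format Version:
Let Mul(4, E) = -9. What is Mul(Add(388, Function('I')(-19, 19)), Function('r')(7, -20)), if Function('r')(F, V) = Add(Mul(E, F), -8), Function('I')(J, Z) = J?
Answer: Rational(-35055, 4) ≈ -8763.8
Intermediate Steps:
E = Rational(-9, 4) (E = Mul(Rational(1, 4), -9) = Rational(-9, 4) ≈ -2.2500)
Function('r')(F, V) = Add(-8, Mul(Rational(-9, 4), F)) (Function('r')(F, V) = Add(Mul(Rational(-9, 4), F), -8) = Add(-8, Mul(Rational(-9, 4), F)))
Mul(Add(388, Function('I')(-19, 19)), Function('r')(7, -20)) = Mul(Add(388, -19), Add(-8, Mul(Rational(-9, 4), 7))) = Mul(369, Add(-8, Rational(-63, 4))) = Mul(369, Rational(-95, 4)) = Rational(-35055, 4)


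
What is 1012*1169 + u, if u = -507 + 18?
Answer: 1182539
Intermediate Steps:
u = -489
1012*1169 + u = 1012*1169 - 489 = 1183028 - 489 = 1182539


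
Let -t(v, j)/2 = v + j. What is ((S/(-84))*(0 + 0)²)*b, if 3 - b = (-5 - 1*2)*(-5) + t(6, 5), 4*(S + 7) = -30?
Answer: 0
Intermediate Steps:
S = -29/2 (S = -7 + (¼)*(-30) = -7 - 15/2 = -29/2 ≈ -14.500)
t(v, j) = -2*j - 2*v (t(v, j) = -2*(v + j) = -2*(j + v) = -2*j - 2*v)
b = -10 (b = 3 - ((-5 - 1*2)*(-5) + (-2*5 - 2*6)) = 3 - ((-5 - 2)*(-5) + (-10 - 12)) = 3 - (-7*(-5) - 22) = 3 - (35 - 22) = 3 - 1*13 = 3 - 13 = -10)
((S/(-84))*(0 + 0)²)*b = ((-29/2/(-84))*(0 + 0)²)*(-10) = (-29/2*(-1/84)*0²)*(-10) = ((29/168)*0)*(-10) = 0*(-10) = 0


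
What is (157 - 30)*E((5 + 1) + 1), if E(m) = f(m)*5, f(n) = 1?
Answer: 635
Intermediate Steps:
E(m) = 5 (E(m) = 1*5 = 5)
(157 - 30)*E((5 + 1) + 1) = (157 - 30)*5 = 127*5 = 635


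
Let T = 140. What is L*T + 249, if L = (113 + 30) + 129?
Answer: 38329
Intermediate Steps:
L = 272 (L = 143 + 129 = 272)
L*T + 249 = 272*140 + 249 = 38080 + 249 = 38329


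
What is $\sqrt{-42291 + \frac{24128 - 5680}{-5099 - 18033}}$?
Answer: $\frac{i \sqrt{1414368348095}}{5783} \approx 205.65 i$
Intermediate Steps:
$\sqrt{-42291 + \frac{24128 - 5680}{-5099 - 18033}} = \sqrt{-42291 + \frac{18448}{-23132}} = \sqrt{-42291 + 18448 \left(- \frac{1}{23132}\right)} = \sqrt{-42291 - \frac{4612}{5783}} = \sqrt{- \frac{244573465}{5783}} = \frac{i \sqrt{1414368348095}}{5783}$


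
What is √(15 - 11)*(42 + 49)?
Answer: 182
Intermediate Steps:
√(15 - 11)*(42 + 49) = √4*91 = 2*91 = 182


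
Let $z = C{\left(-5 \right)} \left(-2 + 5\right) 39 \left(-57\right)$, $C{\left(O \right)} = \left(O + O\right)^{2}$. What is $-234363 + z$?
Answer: $-901263$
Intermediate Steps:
$C{\left(O \right)} = 4 O^{2}$ ($C{\left(O \right)} = \left(2 O\right)^{2} = 4 O^{2}$)
$z = -666900$ ($z = 4 \left(-5\right)^{2} \left(-2 + 5\right) 39 \left(-57\right) = 4 \cdot 25 \cdot 3 \cdot 39 \left(-57\right) = 100 \cdot 3 \cdot 39 \left(-57\right) = 300 \cdot 39 \left(-57\right) = 11700 \left(-57\right) = -666900$)
$-234363 + z = -234363 - 666900 = -901263$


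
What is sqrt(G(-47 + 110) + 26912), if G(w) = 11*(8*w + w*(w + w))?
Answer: sqrt(119774) ≈ 346.08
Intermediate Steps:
G(w) = 22*w**2 + 88*w (G(w) = 11*(8*w + w*(2*w)) = 11*(8*w + 2*w**2) = 11*(2*w**2 + 8*w) = 22*w**2 + 88*w)
sqrt(G(-47 + 110) + 26912) = sqrt(22*(-47 + 110)*(4 + (-47 + 110)) + 26912) = sqrt(22*63*(4 + 63) + 26912) = sqrt(22*63*67 + 26912) = sqrt(92862 + 26912) = sqrt(119774)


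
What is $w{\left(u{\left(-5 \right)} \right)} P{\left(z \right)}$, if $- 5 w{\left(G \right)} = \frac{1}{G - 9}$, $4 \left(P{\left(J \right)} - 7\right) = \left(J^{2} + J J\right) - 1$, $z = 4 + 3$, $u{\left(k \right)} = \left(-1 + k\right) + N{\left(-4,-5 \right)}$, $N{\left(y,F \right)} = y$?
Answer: $\frac{25}{76} \approx 0.32895$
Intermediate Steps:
$u{\left(k \right)} = -5 + k$ ($u{\left(k \right)} = \left(-1 + k\right) - 4 = -5 + k$)
$z = 7$
$P{\left(J \right)} = \frac{27}{4} + \frac{J^{2}}{2}$ ($P{\left(J \right)} = 7 + \frac{\left(J^{2} + J J\right) - 1}{4} = 7 + \frac{\left(J^{2} + J^{2}\right) - 1}{4} = 7 + \frac{2 J^{2} - 1}{4} = 7 + \frac{-1 + 2 J^{2}}{4} = 7 + \left(- \frac{1}{4} + \frac{J^{2}}{2}\right) = \frac{27}{4} + \frac{J^{2}}{2}$)
$w{\left(G \right)} = - \frac{1}{5 \left(-9 + G\right)}$ ($w{\left(G \right)} = - \frac{1}{5 \left(G - 9\right)} = - \frac{1}{5 \left(-9 + G\right)}$)
$w{\left(u{\left(-5 \right)} \right)} P{\left(z \right)} = - \frac{1}{-45 + 5 \left(-5 - 5\right)} \left(\frac{27}{4} + \frac{7^{2}}{2}\right) = - \frac{1}{-45 + 5 \left(-10\right)} \left(\frac{27}{4} + \frac{1}{2} \cdot 49\right) = - \frac{1}{-45 - 50} \left(\frac{27}{4} + \frac{49}{2}\right) = - \frac{1}{-95} \cdot \frac{125}{4} = \left(-1\right) \left(- \frac{1}{95}\right) \frac{125}{4} = \frac{1}{95} \cdot \frac{125}{4} = \frac{25}{76}$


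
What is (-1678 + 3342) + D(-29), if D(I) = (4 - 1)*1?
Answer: 1667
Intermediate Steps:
D(I) = 3 (D(I) = 3*1 = 3)
(-1678 + 3342) + D(-29) = (-1678 + 3342) + 3 = 1664 + 3 = 1667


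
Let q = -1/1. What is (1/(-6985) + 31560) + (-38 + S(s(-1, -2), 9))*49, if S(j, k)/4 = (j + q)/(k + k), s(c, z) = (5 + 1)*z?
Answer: 1858065871/62865 ≈ 29556.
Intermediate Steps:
q = -1 (q = -1*1 = -1)
s(c, z) = 6*z
S(j, k) = 2*(-1 + j)/k (S(j, k) = 4*((j - 1)/(k + k)) = 4*((-1 + j)/((2*k))) = 4*((-1 + j)*(1/(2*k))) = 4*((-1 + j)/(2*k)) = 2*(-1 + j)/k)
(1/(-6985) + 31560) + (-38 + S(s(-1, -2), 9))*49 = (1/(-6985) + 31560) + (-38 + 2*(-1 + 6*(-2))/9)*49 = (-1/6985 + 31560) + (-38 + 2*(1/9)*(-1 - 12))*49 = 220446599/6985 + (-38 + 2*(1/9)*(-13))*49 = 220446599/6985 + (-38 - 26/9)*49 = 220446599/6985 - 368/9*49 = 220446599/6985 - 18032/9 = 1858065871/62865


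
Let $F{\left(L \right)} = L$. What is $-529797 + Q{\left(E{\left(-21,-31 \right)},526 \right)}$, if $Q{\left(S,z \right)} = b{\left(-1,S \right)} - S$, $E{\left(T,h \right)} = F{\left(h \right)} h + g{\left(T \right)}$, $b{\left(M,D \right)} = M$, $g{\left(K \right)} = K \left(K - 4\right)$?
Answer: $-531284$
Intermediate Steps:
$g{\left(K \right)} = K \left(-4 + K\right)$
$E{\left(T,h \right)} = h^{2} + T \left(-4 + T\right)$ ($E{\left(T,h \right)} = h h + T \left(-4 + T\right) = h^{2} + T \left(-4 + T\right)$)
$Q{\left(S,z \right)} = -1 - S$
$-529797 + Q{\left(E{\left(-21,-31 \right)},526 \right)} = -529797 - \left(962 - 21 \left(-4 - 21\right)\right) = -529797 - \left(962 + 525\right) = -529797 - 1487 = -531284$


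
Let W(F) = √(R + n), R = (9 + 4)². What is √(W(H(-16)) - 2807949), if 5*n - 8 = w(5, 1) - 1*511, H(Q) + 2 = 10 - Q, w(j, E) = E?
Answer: √(-70198725 + 35*√35)/5 ≈ 1675.7*I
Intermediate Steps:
H(Q) = 8 - Q (H(Q) = -2 + (10 - Q) = 8 - Q)
R = 169 (R = 13² = 169)
n = -502/5 (n = 8/5 + (1 - 1*511)/5 = 8/5 + (1 - 511)/5 = 8/5 + (⅕)*(-510) = 8/5 - 102 = -502/5 ≈ -100.40)
W(F) = 7*√35/5 (W(F) = √(169 - 502/5) = √(343/5) = 7*√35/5)
√(W(H(-16)) - 2807949) = √(7*√35/5 - 2807949) = √(-2807949 + 7*√35/5)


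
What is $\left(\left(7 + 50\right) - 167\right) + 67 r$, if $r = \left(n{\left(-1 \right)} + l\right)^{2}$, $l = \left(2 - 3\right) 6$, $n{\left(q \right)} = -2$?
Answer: $4178$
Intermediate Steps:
$l = -6$ ($l = \left(-1\right) 6 = -6$)
$r = 64$ ($r = \left(-2 - 6\right)^{2} = \left(-8\right)^{2} = 64$)
$\left(\left(7 + 50\right) - 167\right) + 67 r = \left(\left(7 + 50\right) - 167\right) + 67 \cdot 64 = \left(57 - 167\right) + 4288 = -110 + 4288 = 4178$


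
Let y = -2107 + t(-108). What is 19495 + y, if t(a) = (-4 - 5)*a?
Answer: 18360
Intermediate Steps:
t(a) = -9*a
y = -1135 (y = -2107 - 9*(-108) = -2107 + 972 = -1135)
19495 + y = 19495 - 1135 = 18360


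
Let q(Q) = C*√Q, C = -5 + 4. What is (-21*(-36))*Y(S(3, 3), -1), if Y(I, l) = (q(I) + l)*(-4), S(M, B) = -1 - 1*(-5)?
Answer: 9072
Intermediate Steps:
C = -1
q(Q) = -√Q
S(M, B) = 4 (S(M, B) = -1 + 5 = 4)
Y(I, l) = -4*l + 4*√I (Y(I, l) = (-√I + l)*(-4) = (l - √I)*(-4) = -4*l + 4*√I)
(-21*(-36))*Y(S(3, 3), -1) = (-21*(-36))*(-4*(-1) + 4*√4) = 756*(4 + 4*2) = 756*(4 + 8) = 756*12 = 9072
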